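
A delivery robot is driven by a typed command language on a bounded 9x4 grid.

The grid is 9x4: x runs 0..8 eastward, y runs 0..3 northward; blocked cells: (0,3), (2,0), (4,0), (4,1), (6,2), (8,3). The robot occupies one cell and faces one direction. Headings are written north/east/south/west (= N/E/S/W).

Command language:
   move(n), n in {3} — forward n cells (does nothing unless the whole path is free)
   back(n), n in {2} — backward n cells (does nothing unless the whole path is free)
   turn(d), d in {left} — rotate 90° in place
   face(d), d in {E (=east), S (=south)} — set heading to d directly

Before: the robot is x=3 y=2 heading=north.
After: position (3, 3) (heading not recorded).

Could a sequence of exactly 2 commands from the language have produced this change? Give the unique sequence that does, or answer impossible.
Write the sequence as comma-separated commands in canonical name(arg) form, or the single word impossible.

key: running move(3) before back(2) would end elsewhere — order is forced
from: x=3 y=2 heading=north
step 1 (back(2)): x=3 y=0 heading=north
step 2 (move(3)): x=3 y=3 heading=north
no other 2-command option fits: unique.

back(2), move(3)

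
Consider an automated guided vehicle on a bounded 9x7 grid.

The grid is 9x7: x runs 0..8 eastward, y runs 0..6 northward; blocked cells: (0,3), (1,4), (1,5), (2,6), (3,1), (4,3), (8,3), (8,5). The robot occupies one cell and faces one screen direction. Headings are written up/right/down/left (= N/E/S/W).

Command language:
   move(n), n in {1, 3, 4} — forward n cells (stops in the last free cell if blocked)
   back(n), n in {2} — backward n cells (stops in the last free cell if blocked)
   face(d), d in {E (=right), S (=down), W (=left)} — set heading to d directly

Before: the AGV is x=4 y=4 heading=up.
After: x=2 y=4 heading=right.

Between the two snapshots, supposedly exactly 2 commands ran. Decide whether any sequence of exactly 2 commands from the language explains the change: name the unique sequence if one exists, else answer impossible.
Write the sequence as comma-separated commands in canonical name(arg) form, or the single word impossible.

key: order matters: swapping face(E) and back(2) lands elsewhere
from: x=4 y=4 heading=up
step 1 (face(E)): x=4 y=4 heading=right
step 2 (back(2)): x=2 y=4 heading=right
no rival 2-sequence matches.

face(E), back(2)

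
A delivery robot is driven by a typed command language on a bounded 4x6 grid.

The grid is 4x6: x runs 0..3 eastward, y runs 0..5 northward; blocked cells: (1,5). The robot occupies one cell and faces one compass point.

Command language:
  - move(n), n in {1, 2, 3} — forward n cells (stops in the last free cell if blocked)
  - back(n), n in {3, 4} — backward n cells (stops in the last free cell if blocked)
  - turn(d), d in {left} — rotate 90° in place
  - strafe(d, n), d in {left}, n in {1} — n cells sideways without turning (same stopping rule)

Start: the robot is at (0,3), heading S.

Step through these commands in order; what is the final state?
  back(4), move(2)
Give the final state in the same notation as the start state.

at (0,3), heading S

from: at (0,3), heading S
step 1 (back(4)): at (0,5), heading S
step 2 (move(2)): at (0,3), heading S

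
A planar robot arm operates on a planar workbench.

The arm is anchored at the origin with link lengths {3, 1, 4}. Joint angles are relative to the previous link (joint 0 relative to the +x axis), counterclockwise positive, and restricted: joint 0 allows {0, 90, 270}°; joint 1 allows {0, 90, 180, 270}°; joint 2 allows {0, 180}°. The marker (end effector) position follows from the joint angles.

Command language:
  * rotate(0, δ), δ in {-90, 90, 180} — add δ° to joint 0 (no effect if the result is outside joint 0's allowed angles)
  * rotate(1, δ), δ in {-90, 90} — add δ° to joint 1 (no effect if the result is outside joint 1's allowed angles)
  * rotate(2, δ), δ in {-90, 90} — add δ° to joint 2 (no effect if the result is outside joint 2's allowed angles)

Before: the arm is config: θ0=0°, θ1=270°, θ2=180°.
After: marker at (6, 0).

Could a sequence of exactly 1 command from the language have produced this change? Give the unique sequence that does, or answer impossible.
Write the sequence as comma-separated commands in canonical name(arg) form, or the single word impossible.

from: config: θ0=0°, θ1=270°, θ2=180°
step 1 (rotate(1, -90)): config: θ0=0°, θ1=180°, θ2=180°
no other 1-command option fits: unique.

rotate(1, -90)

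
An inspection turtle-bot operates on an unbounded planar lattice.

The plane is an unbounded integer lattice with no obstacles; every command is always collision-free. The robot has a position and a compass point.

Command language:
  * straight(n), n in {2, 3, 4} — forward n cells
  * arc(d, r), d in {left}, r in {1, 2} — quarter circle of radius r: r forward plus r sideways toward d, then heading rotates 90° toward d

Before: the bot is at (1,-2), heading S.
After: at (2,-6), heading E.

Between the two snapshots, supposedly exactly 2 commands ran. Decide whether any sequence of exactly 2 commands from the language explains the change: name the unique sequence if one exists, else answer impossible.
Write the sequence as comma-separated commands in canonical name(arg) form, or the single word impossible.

straight(3), arc(left, 1)

key: position moved to (2,-6) AND the heading swung to E — translation plus rotation needed
from: at (1,-2), heading S
[1] after straight(3): at (1,-5), heading S
[2] after arc(left, 1): at (2,-6), heading E
no rival 2-sequence matches.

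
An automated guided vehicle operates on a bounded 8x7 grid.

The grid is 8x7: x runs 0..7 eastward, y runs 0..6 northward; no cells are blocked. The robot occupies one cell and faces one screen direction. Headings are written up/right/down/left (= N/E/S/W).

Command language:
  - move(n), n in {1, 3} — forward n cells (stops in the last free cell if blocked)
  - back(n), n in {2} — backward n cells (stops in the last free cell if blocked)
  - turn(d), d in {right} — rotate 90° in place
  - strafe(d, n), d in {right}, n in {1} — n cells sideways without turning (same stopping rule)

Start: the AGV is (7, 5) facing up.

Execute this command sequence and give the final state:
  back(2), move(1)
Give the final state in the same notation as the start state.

begin: (7, 5) facing up
step 1 (back(2)): (7, 3) facing up
step 2 (move(1)): (7, 4) facing up

(7, 4) facing up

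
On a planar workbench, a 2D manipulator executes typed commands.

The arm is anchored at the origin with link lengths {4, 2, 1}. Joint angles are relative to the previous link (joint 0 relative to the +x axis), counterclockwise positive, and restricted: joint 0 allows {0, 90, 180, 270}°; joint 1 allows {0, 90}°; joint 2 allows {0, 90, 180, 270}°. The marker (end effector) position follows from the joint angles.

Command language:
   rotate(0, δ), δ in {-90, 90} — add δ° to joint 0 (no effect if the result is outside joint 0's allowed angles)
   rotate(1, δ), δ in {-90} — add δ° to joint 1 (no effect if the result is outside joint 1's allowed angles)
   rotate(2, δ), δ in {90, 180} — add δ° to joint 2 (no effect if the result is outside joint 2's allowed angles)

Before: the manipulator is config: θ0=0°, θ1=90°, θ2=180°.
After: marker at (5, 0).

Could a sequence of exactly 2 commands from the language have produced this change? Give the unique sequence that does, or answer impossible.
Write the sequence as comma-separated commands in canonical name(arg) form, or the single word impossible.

begin: config: θ0=0°, θ1=90°, θ2=180°
1. rotate(1, -90) → config: θ0=0°, θ1=0°, θ2=180°
2. rotate(1, -90) → config: θ0=0°, θ1=0°, θ2=180°
no rival 2-sequence matches.

rotate(1, -90), rotate(1, -90)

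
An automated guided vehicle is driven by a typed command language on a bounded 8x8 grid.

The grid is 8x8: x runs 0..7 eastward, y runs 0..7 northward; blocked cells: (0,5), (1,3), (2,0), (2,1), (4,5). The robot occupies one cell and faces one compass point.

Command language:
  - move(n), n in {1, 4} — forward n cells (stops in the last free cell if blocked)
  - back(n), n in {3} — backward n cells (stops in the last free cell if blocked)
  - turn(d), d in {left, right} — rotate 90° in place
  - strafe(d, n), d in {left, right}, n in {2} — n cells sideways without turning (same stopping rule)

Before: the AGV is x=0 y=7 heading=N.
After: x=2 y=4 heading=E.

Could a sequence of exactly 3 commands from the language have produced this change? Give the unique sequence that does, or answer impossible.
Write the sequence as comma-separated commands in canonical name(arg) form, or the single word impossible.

strafe(right, 2), back(3), turn(right)

key: running turn(right) before strafe(right, 2) would end elsewhere — order is forced
initial: x=0 y=7 heading=N
[1] after strafe(right, 2): x=2 y=7 heading=N
[2] after back(3): x=2 y=4 heading=N
[3] after turn(right): x=2 y=4 heading=E
no other 3-command option fits: unique.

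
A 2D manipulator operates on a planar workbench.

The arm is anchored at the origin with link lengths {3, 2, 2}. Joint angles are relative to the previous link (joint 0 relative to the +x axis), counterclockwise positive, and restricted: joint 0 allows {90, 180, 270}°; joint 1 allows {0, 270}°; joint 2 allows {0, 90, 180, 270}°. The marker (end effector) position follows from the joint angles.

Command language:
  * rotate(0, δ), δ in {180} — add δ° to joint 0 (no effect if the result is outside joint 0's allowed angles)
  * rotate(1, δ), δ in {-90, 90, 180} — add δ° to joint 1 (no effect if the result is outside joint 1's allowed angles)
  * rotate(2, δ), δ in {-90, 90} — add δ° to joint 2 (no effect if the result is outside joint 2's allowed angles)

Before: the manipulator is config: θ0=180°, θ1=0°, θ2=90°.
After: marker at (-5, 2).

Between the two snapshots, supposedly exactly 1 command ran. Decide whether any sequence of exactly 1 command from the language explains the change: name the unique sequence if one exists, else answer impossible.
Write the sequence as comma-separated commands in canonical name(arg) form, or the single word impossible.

t0: config: θ0=180°, θ1=0°, θ2=90°
[1] after rotate(1, -90): config: θ0=180°, θ1=270°, θ2=90°
uniquely the one of 6 1-step routes that fits.

rotate(1, -90)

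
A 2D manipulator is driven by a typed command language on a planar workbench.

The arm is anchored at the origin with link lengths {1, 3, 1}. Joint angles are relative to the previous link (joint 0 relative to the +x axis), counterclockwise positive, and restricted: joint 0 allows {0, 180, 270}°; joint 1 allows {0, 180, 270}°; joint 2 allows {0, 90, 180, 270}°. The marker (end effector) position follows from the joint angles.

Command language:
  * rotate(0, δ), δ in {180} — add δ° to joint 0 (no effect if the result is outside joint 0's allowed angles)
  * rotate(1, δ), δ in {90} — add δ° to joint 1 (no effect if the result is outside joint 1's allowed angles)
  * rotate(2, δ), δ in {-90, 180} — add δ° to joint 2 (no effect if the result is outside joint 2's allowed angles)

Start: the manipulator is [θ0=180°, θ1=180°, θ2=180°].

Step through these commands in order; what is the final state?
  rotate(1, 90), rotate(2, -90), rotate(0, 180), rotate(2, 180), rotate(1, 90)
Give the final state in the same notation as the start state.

[θ0=0°, θ1=0°, θ2=270°]

from: [θ0=180°, θ1=180°, θ2=180°]
[1] after rotate(1, 90): [θ0=180°, θ1=270°, θ2=180°]
[2] after rotate(2, -90): [θ0=180°, θ1=270°, θ2=90°]
[3] after rotate(0, 180): [θ0=0°, θ1=270°, θ2=90°]
[4] after rotate(2, 180): [θ0=0°, θ1=270°, θ2=270°]
[5] after rotate(1, 90): [θ0=0°, θ1=0°, θ2=270°]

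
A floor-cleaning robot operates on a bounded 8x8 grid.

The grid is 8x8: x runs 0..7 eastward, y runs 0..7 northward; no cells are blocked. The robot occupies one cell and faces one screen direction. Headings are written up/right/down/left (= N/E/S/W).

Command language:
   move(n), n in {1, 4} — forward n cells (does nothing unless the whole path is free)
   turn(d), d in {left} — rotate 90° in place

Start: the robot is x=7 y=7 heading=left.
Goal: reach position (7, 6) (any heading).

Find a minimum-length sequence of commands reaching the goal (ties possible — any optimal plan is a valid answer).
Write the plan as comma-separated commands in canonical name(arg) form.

initial: x=7 y=7 heading=left
1. turn(left) → x=7 y=7 heading=down
2. move(1) → x=7 y=6 heading=down
shorter routes all fall short; 2 is best.

turn(left), move(1)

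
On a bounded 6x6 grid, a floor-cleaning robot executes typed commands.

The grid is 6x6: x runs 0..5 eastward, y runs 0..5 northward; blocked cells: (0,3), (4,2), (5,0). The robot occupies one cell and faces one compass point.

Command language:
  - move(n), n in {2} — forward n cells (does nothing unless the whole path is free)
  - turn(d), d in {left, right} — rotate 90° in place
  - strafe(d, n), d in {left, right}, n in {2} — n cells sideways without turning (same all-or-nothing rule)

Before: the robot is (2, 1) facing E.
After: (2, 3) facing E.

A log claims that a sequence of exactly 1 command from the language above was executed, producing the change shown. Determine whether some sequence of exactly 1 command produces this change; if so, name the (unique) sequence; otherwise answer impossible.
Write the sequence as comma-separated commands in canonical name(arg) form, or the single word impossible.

key: still facing E — the one step turns nothing
initial: (2, 1) facing E
[1] after strafe(left, 2): (2, 3) facing E
no rival 1-sequence matches.

strafe(left, 2)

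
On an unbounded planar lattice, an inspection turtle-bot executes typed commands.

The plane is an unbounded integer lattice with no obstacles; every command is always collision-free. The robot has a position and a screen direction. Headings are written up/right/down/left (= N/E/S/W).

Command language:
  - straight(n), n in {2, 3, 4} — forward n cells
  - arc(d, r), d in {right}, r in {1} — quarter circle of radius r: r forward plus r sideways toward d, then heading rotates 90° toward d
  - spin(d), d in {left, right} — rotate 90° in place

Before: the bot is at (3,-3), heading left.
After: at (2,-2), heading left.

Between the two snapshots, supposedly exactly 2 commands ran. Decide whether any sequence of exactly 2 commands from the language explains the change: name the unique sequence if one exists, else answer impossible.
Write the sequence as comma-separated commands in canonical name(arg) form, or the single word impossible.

key: order matters: swapping arc(right, 1) and spin(left) lands elsewhere
from: at (3,-3), heading left
t=1 arc(right, 1) ⇒ at (2,-2), heading up
t=2 spin(left) ⇒ at (2,-2), heading left
no rival 2-sequence matches.

arc(right, 1), spin(left)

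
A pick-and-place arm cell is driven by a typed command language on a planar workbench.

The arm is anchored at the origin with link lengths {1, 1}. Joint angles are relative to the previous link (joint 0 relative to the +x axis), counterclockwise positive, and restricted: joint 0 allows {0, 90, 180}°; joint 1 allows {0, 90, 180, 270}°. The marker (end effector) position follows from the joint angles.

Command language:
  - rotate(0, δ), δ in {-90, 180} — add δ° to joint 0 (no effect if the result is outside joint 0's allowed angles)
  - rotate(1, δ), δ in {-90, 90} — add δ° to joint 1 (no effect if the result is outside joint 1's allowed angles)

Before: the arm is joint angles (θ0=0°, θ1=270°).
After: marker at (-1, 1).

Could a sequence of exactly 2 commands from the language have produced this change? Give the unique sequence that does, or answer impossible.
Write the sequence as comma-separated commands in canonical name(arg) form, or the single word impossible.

key: running rotate(0, 180) before rotate(0, -90) would end elsewhere — order is forced
t0: joint angles (θ0=0°, θ1=270°)
t=1 rotate(0, -90) ⇒ joint angles (θ0=0°, θ1=270°)
t=2 rotate(0, 180) ⇒ joint angles (θ0=180°, θ1=270°)
all 16 alternatives checked — unique.

rotate(0, -90), rotate(0, 180)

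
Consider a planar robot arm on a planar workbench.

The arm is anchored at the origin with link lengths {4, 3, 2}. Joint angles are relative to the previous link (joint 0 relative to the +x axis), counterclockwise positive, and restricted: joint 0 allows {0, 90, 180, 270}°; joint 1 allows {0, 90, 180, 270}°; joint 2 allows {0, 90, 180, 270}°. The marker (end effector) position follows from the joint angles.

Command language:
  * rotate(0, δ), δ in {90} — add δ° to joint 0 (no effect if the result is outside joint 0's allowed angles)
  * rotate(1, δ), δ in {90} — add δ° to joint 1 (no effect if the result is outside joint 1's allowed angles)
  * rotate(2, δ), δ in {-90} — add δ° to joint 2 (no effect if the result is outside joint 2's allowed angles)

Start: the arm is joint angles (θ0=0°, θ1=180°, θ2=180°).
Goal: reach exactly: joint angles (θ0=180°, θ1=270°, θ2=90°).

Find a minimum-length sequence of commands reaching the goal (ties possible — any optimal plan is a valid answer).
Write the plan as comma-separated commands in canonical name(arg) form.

rotate(2, -90), rotate(0, 90), rotate(0, 90), rotate(1, 90)

start: joint angles (θ0=0°, θ1=180°, θ2=180°)
step 1 (rotate(2, -90)): joint angles (θ0=0°, θ1=180°, θ2=90°)
step 2 (rotate(0, 90)): joint angles (θ0=90°, θ1=180°, θ2=90°)
step 3 (rotate(0, 90)): joint angles (θ0=180°, θ1=180°, θ2=90°)
step 4 (rotate(1, 90)): joint angles (θ0=180°, θ1=270°, θ2=90°)
nothing shorter than 4 reaches the goal.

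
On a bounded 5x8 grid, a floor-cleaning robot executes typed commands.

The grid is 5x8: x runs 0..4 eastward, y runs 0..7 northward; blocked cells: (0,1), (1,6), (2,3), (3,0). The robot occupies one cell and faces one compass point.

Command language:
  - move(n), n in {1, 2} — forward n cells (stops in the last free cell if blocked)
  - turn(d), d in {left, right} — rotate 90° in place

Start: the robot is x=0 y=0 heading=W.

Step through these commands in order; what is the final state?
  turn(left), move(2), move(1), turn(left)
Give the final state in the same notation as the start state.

x=0 y=0 heading=E

begin: x=0 y=0 heading=W
[1] after turn(left): x=0 y=0 heading=S
[2] after move(2): x=0 y=0 heading=S
[3] after move(1): x=0 y=0 heading=S
[4] after turn(left): x=0 y=0 heading=E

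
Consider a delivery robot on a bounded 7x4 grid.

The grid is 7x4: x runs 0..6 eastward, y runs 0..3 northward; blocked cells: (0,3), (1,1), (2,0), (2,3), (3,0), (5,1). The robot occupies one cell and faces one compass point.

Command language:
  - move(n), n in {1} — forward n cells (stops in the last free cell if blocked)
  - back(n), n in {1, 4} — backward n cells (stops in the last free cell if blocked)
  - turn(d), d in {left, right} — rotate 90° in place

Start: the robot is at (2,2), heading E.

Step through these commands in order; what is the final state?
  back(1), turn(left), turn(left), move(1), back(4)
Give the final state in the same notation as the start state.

at (4,2), heading W

begin: at (2,2), heading E
[1] after back(1): at (1,2), heading E
[2] after turn(left): at (1,2), heading N
[3] after turn(left): at (1,2), heading W
[4] after move(1): at (0,2), heading W
[5] after back(4): at (4,2), heading W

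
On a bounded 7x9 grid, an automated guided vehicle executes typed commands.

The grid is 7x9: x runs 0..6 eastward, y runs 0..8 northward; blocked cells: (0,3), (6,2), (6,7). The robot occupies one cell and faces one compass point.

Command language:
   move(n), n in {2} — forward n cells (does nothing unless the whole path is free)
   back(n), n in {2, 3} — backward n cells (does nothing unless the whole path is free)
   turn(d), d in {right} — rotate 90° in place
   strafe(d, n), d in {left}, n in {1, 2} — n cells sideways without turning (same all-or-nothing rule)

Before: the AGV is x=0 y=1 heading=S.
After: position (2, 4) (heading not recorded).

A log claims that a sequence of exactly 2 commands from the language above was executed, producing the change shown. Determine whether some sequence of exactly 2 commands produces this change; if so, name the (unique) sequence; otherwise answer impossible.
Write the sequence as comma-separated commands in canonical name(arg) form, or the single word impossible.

strafe(left, 2), back(3)

key: order matters: swapping strafe(left, 2) and back(3) lands elsewhere
initial: x=0 y=1 heading=S
step 1 (strafe(left, 2)): x=2 y=1 heading=S
step 2 (back(3)): x=2 y=4 heading=S
no other 2-command option fits: unique.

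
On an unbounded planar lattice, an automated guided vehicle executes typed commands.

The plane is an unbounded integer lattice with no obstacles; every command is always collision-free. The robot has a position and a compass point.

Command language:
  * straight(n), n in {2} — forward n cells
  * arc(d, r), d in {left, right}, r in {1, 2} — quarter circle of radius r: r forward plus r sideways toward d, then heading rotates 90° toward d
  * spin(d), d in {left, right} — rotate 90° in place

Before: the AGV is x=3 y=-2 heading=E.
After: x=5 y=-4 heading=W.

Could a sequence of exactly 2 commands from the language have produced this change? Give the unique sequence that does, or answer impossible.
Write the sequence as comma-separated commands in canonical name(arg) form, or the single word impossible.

arc(right, 2), spin(right)

key: running spin(right) before arc(right, 2) would end elsewhere — order is forced
t0: x=3 y=-2 heading=E
step 1 (arc(right, 2)): x=5 y=-4 heading=S
step 2 (spin(right)): x=5 y=-4 heading=W
all 49 alternatives checked — unique.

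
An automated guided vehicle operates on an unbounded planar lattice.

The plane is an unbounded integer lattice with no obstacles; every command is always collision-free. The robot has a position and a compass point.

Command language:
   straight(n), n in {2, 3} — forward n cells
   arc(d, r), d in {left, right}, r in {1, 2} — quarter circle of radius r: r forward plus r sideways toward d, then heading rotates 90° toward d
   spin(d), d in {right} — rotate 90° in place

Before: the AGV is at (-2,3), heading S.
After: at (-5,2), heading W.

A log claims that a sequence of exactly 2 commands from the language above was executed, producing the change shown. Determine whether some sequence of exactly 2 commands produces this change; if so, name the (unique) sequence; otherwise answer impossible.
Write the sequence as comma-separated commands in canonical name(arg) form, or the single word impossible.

key: cell and facing (now W) both changed — the 2 commands mix motion and turning
from: at (-2,3), heading S
1. arc(right, 1) → at (-3,2), heading W
2. straight(2) → at (-5,2), heading W
no rival 2-sequence matches.

arc(right, 1), straight(2)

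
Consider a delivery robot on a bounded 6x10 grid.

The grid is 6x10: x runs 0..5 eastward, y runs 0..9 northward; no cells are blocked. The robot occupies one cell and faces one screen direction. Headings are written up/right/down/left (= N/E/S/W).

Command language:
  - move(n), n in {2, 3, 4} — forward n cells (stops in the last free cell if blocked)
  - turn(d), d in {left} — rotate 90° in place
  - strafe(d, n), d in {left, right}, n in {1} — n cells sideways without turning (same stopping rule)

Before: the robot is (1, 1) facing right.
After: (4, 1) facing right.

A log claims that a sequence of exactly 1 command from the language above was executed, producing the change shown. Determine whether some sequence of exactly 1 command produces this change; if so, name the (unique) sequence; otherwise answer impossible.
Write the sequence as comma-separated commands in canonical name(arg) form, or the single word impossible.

move(3)

key: heading stays E — the single command does not turn
begin: (1, 1) facing right
t=1 move(3) ⇒ (4, 1) facing right
uniquely the one of 6 1-step routes that fits.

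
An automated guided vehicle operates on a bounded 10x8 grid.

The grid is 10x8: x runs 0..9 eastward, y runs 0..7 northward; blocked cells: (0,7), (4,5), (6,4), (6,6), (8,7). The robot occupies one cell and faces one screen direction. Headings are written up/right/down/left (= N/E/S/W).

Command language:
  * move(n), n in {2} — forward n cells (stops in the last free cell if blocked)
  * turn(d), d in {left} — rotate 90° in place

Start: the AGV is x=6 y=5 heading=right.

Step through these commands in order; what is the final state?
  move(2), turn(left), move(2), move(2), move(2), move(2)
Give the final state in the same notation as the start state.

x=8 y=6 heading=up

t0: x=6 y=5 heading=right
t=1 move(2) ⇒ x=8 y=5 heading=right
t=2 turn(left) ⇒ x=8 y=5 heading=up
t=3 move(2) ⇒ x=8 y=6 heading=up
t=4 move(2) ⇒ x=8 y=6 heading=up
t=5 move(2) ⇒ x=8 y=6 heading=up
t=6 move(2) ⇒ x=8 y=6 heading=up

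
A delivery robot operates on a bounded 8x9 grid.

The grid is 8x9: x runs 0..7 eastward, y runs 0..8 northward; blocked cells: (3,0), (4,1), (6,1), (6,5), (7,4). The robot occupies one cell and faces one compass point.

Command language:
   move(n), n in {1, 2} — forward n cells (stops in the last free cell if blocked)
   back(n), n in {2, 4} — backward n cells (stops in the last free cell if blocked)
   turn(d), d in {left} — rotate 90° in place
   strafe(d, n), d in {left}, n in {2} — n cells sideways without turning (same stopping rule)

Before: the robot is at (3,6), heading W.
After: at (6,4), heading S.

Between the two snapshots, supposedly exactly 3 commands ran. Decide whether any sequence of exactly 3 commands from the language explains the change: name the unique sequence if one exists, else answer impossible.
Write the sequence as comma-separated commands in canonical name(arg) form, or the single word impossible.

key: order matters: swapping strafe(left, 2) and turn(left) lands elsewhere
begin: at (3,6), heading W
1. strafe(left, 2) → at (3,4), heading W
2. back(4) → at (6,4), heading W
3. turn(left) → at (6,4), heading S
uniquely the one of 216 3-step routes that fits.

strafe(left, 2), back(4), turn(left)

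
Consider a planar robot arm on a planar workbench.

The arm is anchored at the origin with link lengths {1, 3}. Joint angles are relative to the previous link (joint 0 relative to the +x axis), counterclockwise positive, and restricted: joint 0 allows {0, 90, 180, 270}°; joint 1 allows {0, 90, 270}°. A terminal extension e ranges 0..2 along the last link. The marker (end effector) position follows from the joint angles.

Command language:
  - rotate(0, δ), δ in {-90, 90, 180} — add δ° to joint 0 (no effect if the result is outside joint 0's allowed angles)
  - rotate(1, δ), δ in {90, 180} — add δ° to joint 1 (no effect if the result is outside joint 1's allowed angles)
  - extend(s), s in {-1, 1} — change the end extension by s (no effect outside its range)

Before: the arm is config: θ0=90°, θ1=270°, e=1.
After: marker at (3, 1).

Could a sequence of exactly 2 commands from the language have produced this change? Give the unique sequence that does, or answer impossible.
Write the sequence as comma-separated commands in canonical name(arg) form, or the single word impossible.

extend(-1), extend(-1)

initial: config: θ0=90°, θ1=270°, e=1
[1] after extend(-1): config: θ0=90°, θ1=270°, e=0
[2] after extend(-1): config: θ0=90°, θ1=270°, e=0
no other 2-command option fits: unique.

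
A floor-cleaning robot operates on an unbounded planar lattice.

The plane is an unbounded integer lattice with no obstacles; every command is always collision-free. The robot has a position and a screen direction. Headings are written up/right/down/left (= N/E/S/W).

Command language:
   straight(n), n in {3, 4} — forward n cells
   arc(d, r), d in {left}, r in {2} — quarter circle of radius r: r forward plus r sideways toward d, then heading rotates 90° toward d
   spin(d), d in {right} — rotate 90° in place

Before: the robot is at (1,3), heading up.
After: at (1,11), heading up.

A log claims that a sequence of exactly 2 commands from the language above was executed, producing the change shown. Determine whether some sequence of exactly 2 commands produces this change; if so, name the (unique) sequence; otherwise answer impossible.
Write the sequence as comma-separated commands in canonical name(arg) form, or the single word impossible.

straight(4), straight(4)

key: still facing N at the end — nothing in the sequence rotates
from: at (1,3), heading up
1. straight(4) → at (1,7), heading up
2. straight(4) → at (1,11), heading up
no other 2-command option fits: unique.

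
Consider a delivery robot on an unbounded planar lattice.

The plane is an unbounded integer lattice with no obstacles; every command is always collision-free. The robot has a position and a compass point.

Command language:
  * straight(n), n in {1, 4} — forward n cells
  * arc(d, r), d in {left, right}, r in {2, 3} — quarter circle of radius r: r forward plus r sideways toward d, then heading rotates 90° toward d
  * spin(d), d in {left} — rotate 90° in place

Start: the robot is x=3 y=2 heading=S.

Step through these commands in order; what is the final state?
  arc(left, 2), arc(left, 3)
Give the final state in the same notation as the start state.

x=8 y=3 heading=N

begin: x=3 y=2 heading=S
t=1 arc(left, 2) ⇒ x=5 y=0 heading=E
t=2 arc(left, 3) ⇒ x=8 y=3 heading=N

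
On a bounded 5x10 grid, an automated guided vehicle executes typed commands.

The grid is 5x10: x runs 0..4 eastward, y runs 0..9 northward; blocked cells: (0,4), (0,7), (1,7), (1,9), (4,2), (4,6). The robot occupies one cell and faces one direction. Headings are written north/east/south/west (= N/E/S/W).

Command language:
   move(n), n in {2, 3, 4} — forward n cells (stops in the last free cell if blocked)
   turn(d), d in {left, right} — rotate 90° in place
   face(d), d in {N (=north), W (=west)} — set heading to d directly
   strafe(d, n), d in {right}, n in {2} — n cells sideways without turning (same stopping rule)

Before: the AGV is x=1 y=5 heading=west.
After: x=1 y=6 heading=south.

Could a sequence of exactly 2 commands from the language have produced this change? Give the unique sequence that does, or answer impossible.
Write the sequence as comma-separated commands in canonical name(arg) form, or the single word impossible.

strafe(right, 2), turn(left)

key: strafe(right, 2) is stopped early by the blocked cell at (1,7)
initial: x=1 y=5 heading=west
t=1 strafe(right, 2) ⇒ x=1 y=6 heading=west
t=2 turn(left) ⇒ x=1 y=6 heading=south
no other 2-command option fits: unique.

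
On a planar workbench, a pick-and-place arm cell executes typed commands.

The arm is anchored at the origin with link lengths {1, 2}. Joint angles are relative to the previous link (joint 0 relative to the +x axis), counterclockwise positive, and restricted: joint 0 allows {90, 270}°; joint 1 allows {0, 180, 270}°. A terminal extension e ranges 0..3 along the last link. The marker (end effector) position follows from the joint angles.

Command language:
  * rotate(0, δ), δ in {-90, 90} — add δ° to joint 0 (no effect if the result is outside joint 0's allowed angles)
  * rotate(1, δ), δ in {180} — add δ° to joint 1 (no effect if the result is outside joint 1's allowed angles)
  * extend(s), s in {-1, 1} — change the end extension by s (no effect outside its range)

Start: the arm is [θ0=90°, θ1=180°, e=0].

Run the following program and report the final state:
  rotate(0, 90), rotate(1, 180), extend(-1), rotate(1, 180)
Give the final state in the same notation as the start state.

start: [θ0=90°, θ1=180°, e=0]
t=1 rotate(0, 90) ⇒ [θ0=90°, θ1=180°, e=0]
t=2 rotate(1, 180) ⇒ [θ0=90°, θ1=0°, e=0]
t=3 extend(-1) ⇒ [θ0=90°, θ1=0°, e=0]
t=4 rotate(1, 180) ⇒ [θ0=90°, θ1=180°, e=0]

[θ0=90°, θ1=180°, e=0]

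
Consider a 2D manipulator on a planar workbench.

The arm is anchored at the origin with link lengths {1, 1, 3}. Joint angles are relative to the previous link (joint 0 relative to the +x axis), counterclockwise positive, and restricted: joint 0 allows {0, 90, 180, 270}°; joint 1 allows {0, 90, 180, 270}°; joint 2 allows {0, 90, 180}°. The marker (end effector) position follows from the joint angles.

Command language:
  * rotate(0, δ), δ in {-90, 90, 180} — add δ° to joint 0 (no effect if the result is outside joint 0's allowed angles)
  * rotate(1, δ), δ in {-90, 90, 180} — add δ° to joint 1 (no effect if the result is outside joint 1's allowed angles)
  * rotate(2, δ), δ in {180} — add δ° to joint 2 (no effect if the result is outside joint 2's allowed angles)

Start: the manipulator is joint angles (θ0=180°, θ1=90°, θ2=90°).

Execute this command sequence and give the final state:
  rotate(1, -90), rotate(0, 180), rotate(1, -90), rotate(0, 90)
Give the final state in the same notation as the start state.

start: joint angles (θ0=180°, θ1=90°, θ2=90°)
step 1 (rotate(1, -90)): joint angles (θ0=180°, θ1=0°, θ2=90°)
step 2 (rotate(0, 180)): joint angles (θ0=0°, θ1=0°, θ2=90°)
step 3 (rotate(1, -90)): joint angles (θ0=0°, θ1=270°, θ2=90°)
step 4 (rotate(0, 90)): joint angles (θ0=90°, θ1=270°, θ2=90°)

joint angles (θ0=90°, θ1=270°, θ2=90°)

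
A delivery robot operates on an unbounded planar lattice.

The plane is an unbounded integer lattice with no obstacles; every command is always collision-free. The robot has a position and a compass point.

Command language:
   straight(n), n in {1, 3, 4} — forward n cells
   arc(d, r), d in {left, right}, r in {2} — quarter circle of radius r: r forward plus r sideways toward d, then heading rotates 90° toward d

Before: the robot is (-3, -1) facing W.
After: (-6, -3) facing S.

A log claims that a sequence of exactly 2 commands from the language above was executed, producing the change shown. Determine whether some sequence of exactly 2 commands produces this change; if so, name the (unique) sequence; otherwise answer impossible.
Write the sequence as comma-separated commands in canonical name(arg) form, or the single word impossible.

key: cell and facing (now S) both changed — the 2 commands mix motion and turning
begin: (-3, -1) facing W
t=1 straight(1) ⇒ (-4, -1) facing W
t=2 arc(left, 2) ⇒ (-6, -3) facing S
all 25 alternatives checked — unique.

straight(1), arc(left, 2)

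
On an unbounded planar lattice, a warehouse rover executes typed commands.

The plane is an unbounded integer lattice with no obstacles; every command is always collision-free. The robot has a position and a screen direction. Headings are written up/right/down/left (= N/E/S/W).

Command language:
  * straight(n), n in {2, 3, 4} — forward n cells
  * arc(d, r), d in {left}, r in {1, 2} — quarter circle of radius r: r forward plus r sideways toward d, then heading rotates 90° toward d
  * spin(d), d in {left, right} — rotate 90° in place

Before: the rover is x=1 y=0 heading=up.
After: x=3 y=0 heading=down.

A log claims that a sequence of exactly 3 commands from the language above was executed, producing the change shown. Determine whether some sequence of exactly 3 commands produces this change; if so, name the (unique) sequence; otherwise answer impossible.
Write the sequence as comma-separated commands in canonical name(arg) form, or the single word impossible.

key: cell and facing (now S) both changed — the 3 commands mix motion and turning
start: x=1 y=0 heading=up
step 1 (spin(right)): x=1 y=0 heading=right
step 2 (straight(2)): x=3 y=0 heading=right
step 3 (spin(right)): x=3 y=0 heading=down
all 343 alternatives checked — unique.

spin(right), straight(2), spin(right)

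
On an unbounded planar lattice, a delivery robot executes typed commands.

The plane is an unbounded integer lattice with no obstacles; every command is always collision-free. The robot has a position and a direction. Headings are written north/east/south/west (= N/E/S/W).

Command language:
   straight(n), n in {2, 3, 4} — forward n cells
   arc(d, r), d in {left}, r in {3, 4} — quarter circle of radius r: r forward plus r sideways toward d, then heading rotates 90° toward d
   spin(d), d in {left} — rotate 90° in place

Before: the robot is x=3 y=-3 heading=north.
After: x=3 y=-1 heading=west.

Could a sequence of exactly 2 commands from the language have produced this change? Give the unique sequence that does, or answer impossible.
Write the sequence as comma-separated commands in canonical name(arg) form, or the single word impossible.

key: running spin(left) before straight(2) would end elsewhere — order is forced
initial: x=3 y=-3 heading=north
step 1 (straight(2)): x=3 y=-1 heading=north
step 2 (spin(left)): x=3 y=-1 heading=west
uniquely the one of 36 2-step routes that fits.

straight(2), spin(left)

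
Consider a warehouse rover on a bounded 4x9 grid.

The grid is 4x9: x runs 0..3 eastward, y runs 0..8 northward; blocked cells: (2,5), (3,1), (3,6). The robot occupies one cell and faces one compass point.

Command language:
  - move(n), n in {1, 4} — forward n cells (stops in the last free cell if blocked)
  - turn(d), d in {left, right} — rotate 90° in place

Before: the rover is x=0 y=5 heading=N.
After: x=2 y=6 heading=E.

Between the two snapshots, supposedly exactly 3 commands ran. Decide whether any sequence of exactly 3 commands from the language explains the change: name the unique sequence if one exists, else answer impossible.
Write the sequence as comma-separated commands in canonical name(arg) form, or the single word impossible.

move(1), turn(right), move(4)

key: move(4) is stopped early by the blocked cell at (3,6)
from: x=0 y=5 heading=N
t=1 move(1) ⇒ x=0 y=6 heading=N
t=2 turn(right) ⇒ x=0 y=6 heading=E
t=3 move(4) ⇒ x=2 y=6 heading=E
no rival 3-sequence matches.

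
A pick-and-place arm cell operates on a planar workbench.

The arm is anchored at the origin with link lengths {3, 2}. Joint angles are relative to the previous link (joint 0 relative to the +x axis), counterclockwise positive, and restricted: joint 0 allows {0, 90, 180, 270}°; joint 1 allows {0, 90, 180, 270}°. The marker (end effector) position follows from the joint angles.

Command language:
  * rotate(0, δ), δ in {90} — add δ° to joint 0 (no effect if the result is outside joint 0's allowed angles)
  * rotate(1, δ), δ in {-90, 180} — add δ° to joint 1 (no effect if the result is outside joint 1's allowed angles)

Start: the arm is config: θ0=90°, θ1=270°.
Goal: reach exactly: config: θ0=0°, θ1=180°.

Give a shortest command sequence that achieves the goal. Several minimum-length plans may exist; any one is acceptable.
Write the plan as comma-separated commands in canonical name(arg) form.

initial: config: θ0=90°, θ1=270°
t=1 rotate(1, -90) ⇒ config: θ0=90°, θ1=180°
t=2 rotate(0, 90) ⇒ config: θ0=180°, θ1=180°
t=3 rotate(0, 90) ⇒ config: θ0=270°, θ1=180°
t=4 rotate(0, 90) ⇒ config: θ0=0°, θ1=180°
nothing shorter than 4 reaches the goal.

rotate(1, -90), rotate(0, 90), rotate(0, 90), rotate(0, 90)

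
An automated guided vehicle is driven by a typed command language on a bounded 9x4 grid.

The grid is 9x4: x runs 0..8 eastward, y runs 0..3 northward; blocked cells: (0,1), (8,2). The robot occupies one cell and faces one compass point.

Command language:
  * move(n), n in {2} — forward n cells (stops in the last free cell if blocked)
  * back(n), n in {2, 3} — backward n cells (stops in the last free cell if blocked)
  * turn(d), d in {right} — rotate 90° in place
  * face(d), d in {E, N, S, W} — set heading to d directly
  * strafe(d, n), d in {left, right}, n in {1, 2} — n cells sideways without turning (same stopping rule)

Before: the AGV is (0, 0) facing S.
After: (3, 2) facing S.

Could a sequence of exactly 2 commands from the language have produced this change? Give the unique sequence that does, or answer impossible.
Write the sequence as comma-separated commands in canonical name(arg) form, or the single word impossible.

checked all 2-command options: none fits.

impossible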